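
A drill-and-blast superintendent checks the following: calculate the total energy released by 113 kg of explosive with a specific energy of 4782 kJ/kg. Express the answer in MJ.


Energy = mass * specific_energy / 1000
= 113 * 4782 / 1000
= 540366 / 1000
= 540.366 MJ

540.366 MJ


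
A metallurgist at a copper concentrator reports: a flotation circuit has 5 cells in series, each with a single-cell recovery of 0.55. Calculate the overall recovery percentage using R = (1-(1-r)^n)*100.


Complement of single-cell recovery:
1 - r = 1 - 0.55 = 0.45
Raise to power n:
(1 - r)^5 = 0.45^5 = 0.0184528125
Overall recovery:
R = (1 - 0.0184528125) * 100
= 98.1547%

98.1547%


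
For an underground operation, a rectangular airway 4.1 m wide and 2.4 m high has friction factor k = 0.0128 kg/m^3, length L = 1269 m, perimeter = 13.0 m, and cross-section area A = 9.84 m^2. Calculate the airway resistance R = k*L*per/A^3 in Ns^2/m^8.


0.2216 Ns^2/m^8

Compute the numerator:
k * L * per = 0.0128 * 1269 * 13.0
= 211.1616
Compute the denominator:
A^3 = 9.84^3 = 952.763904
Resistance:
R = 211.1616 / 952.763904
= 0.2216 Ns^2/m^8


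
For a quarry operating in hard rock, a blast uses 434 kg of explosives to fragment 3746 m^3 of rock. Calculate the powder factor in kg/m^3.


0.1159 kg/m^3

Powder factor = explosive mass / rock volume
= 434 / 3746
= 0.1159 kg/m^3


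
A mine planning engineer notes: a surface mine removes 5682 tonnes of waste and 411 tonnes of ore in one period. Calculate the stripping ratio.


13.8248

Stripping ratio = waste tonnage / ore tonnage
= 5682 / 411
= 13.8248


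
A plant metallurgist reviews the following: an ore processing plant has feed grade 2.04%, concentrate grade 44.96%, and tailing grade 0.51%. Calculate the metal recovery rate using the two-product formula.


Using the two-product formula:
R = 100 * c * (f - t) / (f * (c - t))
Numerator = 100 * 44.96 * (2.04 - 0.51)
= 100 * 44.96 * 1.53
= 6878.88
Denominator = 2.04 * (44.96 - 0.51)
= 2.04 * 44.45
= 90.678
R = 6878.88 / 90.678
= 75.8605%

75.8605%


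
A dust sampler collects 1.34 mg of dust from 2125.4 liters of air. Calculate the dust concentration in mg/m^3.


0.6305 mg/m^3

Convert liters to m^3: 1 m^3 = 1000 L
Concentration = mass / volume * 1000
= 1.34 / 2125.4 * 1000
= 0.0006304695587 * 1000
= 0.6305 mg/m^3


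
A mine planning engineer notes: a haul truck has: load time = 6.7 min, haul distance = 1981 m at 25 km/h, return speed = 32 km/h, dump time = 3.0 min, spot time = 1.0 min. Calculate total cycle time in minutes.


Convert haul speed to m/min: 25 * 1000/60 = 416.6666667 m/min
Haul time = 1981 / 416.6666667 = 4.7544 min
Convert return speed to m/min: 32 * 1000/60 = 533.3333333 m/min
Return time = 1981 / 533.3333333 = 3.714375 min
Total cycle time:
= 6.7 + 4.7544 + 3.0 + 3.714375 + 1.0
= 19.1688 min

19.1688 min


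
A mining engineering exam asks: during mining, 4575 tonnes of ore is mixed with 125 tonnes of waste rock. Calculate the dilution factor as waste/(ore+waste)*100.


2.6596%

Total material = ore + waste
= 4575 + 125 = 4700 tonnes
Dilution = waste / total * 100
= 125 / 4700 * 100
= 0.02659574468 * 100
= 2.6596%


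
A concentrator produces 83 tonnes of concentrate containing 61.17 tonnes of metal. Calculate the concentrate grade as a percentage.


Grade = (metal in concentrate / concentrate mass) * 100
= (61.17 / 83) * 100
= 0.7369879518 * 100
= 73.6988%

73.6988%


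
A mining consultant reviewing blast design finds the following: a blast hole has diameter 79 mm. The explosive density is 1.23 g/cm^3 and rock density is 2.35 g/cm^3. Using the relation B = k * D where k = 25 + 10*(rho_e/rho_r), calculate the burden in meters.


2.3885 m

First, compute k:
rho_e / rho_r = 1.23 / 2.35 = 0.5234042553
k = 25 + 10 * 0.5234042553 = 30.23404255
Then, compute burden:
B = k * D / 1000 = 30.23404255 * 79 / 1000
= 2388.489362 / 1000
= 2.3885 m


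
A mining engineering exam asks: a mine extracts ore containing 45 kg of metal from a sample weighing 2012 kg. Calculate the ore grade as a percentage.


Ore grade = (metal mass / ore mass) * 100
= (45 / 2012) * 100
= 0.02236580517 * 100
= 2.2366%

2.2366%


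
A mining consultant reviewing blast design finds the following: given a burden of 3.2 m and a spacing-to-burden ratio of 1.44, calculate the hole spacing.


Spacing = burden * ratio
= 3.2 * 1.44
= 4.608 m

4.608 m


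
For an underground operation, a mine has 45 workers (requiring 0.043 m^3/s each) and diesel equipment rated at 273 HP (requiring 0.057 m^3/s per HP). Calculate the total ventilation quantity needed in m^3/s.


Airflow for workers:
Q_people = 45 * 0.043 = 1.935 m^3/s
Airflow for diesel equipment:
Q_diesel = 273 * 0.057 = 15.561 m^3/s
Total ventilation:
Q_total = 1.935 + 15.561
= 17.496 m^3/s

17.496 m^3/s


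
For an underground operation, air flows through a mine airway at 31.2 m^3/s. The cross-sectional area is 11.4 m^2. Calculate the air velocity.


2.7368 m/s

Velocity = flow rate / cross-sectional area
= 31.2 / 11.4
= 2.7368 m/s


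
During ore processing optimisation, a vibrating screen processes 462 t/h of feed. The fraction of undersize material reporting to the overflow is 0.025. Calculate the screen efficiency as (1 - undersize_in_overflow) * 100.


Screen efficiency = (1 - fraction of undersize in overflow) * 100
= (1 - 0.025) * 100
= 0.975 * 100
= 97.5%

97.5%


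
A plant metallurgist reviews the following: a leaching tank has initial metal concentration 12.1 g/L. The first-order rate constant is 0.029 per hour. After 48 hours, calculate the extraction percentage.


75.1422%

Compute the exponent:
-k * t = -0.029 * 48 = -1.392
Remaining concentration:
C = 12.1 * exp(-1.392)
= 12.1 * 0.2485776518
= 3.007789587 g/L
Extracted = 12.1 - 3.007789587 = 9.092210413 g/L
Extraction % = 9.092210413 / 12.1 * 100
= 75.1422%


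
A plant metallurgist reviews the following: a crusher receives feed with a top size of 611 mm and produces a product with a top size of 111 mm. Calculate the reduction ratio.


5.5045

Reduction ratio = feed size / product size
= 611 / 111
= 5.5045


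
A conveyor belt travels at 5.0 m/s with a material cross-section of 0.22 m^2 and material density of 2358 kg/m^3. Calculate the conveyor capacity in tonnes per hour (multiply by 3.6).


Volumetric flow = speed * area
= 5.0 * 0.22 = 1.1 m^3/s
Mass flow = volumetric * density
= 1.1 * 2358 = 2593.8 kg/s
Convert to t/h: multiply by 3.6
Capacity = 2593.8 * 3.6
= 9337.68 t/h

9337.68 t/h


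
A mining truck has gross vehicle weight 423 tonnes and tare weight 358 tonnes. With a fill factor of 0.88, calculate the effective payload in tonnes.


Maximum payload = gross - tare
= 423 - 358 = 65 tonnes
Effective payload = max payload * fill factor
= 65 * 0.88
= 57.2 tonnes

57.2 tonnes


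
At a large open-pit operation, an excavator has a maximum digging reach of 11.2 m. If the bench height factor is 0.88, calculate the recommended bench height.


Bench height = reach * factor
= 11.2 * 0.88
= 9.856 m

9.856 m


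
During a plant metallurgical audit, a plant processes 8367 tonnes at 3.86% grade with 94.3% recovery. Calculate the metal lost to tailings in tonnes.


Total metal in feed:
= 8367 * 3.86 / 100 = 322.9662 tonnes
Metal recovered:
= 322.9662 * 94.3 / 100 = 304.5571266 tonnes
Metal lost to tailings:
= 322.9662 - 304.5571266
= 18.4091 tonnes

18.4091 tonnes


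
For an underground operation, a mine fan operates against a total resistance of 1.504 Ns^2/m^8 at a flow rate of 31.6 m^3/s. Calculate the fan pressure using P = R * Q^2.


Compute Q^2:
Q^2 = 31.6^2 = 998.56
Compute pressure:
P = R * Q^2 = 1.504 * 998.56
= 1501.8342 Pa

1501.8342 Pa


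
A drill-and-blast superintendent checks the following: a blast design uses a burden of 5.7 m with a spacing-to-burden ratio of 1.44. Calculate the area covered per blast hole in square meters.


First, find the spacing:
Spacing = burden * ratio = 5.7 * 1.44
= 8.208 m
Then, calculate the area:
Area = burden * spacing = 5.7 * 8.208
= 46.7856 m^2

46.7856 m^2


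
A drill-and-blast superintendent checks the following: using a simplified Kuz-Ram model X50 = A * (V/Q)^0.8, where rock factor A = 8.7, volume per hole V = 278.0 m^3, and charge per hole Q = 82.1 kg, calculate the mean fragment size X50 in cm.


23.0824 cm

Compute V/Q:
V/Q = 278.0 / 82.1 = 3.386114495
Raise to the power 0.8:
(V/Q)^0.8 = 3.386114495^0.8 = 2.653146987
Multiply by A:
X50 = 8.7 * 2.653146987
= 23.0824 cm


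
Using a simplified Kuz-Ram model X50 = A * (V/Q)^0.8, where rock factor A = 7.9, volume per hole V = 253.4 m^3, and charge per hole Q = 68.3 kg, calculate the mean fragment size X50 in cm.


22.5494 cm

Compute V/Q:
V/Q = 253.4 / 68.3 = 3.710102489
Raise to the power 0.8:
(V/Q)^0.8 = 3.710102489^0.8 = 2.854359861
Multiply by A:
X50 = 7.9 * 2.854359861
= 22.5494 cm


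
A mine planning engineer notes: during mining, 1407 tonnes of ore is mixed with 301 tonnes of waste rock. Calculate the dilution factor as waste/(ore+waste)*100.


Total material = ore + waste
= 1407 + 301 = 1708 tonnes
Dilution = waste / total * 100
= 301 / 1708 * 100
= 0.1762295082 * 100
= 17.623%

17.623%


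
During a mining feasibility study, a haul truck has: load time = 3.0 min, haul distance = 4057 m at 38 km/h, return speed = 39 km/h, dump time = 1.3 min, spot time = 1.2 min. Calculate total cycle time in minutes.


18.1473 min

Convert haul speed to m/min: 38 * 1000/60 = 633.3333333 m/min
Haul time = 4057 / 633.3333333 = 6.405789474 min
Convert return speed to m/min: 39 * 1000/60 = 650 m/min
Return time = 4057 / 650 = 6.241538462 min
Total cycle time:
= 3.0 + 6.405789474 + 1.3 + 6.241538462 + 1.2
= 18.1473 min


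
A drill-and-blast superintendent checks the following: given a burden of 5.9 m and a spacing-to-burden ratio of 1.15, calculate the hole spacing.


Spacing = burden * ratio
= 5.9 * 1.15
= 6.785 m

6.785 m


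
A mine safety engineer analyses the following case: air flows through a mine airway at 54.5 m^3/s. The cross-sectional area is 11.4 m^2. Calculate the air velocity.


Velocity = flow rate / cross-sectional area
= 54.5 / 11.4
= 4.7807 m/s

4.7807 m/s


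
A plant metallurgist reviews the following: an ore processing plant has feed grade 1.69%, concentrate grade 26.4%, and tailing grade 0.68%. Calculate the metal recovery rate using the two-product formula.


61.3434%

Using the two-product formula:
R = 100 * c * (f - t) / (f * (c - t))
Numerator = 100 * 26.4 * (1.69 - 0.68)
= 100 * 26.4 * 1.01
= 2666.4
Denominator = 1.69 * (26.4 - 0.68)
= 1.69 * 25.72
= 43.4668
R = 2666.4 / 43.4668
= 61.3434%


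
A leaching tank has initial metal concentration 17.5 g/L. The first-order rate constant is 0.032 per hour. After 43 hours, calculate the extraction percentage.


74.7413%

Compute the exponent:
-k * t = -0.032 * 43 = -1.376
Remaining concentration:
C = 17.5 * exp(-1.376)
= 17.5 * 0.2525868826
= 4.420270445 g/L
Extracted = 17.5 - 4.420270445 = 13.07972955 g/L
Extraction % = 13.07972955 / 17.5 * 100
= 74.7413%


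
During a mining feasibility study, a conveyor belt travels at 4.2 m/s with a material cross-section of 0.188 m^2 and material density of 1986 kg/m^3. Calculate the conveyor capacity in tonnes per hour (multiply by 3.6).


5645.3242 t/h

Volumetric flow = speed * area
= 4.2 * 0.188 = 0.7896 m^3/s
Mass flow = volumetric * density
= 0.7896 * 1986 = 1568.1456 kg/s
Convert to t/h: multiply by 3.6
Capacity = 1568.1456 * 3.6
= 5645.3242 t/h


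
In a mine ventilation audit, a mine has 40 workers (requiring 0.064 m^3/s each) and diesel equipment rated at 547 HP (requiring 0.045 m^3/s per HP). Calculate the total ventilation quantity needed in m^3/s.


27.175 m^3/s

Airflow for workers:
Q_people = 40 * 0.064 = 2.56 m^3/s
Airflow for diesel equipment:
Q_diesel = 547 * 0.045 = 24.615 m^3/s
Total ventilation:
Q_total = 2.56 + 24.615
= 27.175 m^3/s


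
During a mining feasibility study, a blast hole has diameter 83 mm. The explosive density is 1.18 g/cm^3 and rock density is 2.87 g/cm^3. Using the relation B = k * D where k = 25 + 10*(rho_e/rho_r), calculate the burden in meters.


2.4163 m

First, compute k:
rho_e / rho_r = 1.18 / 2.87 = 0.4111498258
k = 25 + 10 * 0.4111498258 = 29.11149826
Then, compute burden:
B = k * D / 1000 = 29.11149826 * 83 / 1000
= 2416.254355 / 1000
= 2.4163 m


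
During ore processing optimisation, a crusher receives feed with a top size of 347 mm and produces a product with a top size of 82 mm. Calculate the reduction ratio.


Reduction ratio = feed size / product size
= 347 / 82
= 4.2317

4.2317


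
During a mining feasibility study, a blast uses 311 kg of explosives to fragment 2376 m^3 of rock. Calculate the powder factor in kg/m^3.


Powder factor = explosive mass / rock volume
= 311 / 2376
= 0.1309 kg/m^3

0.1309 kg/m^3


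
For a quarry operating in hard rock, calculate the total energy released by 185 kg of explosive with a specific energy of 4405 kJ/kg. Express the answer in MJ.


814.925 MJ

Energy = mass * specific_energy / 1000
= 185 * 4405 / 1000
= 814925 / 1000
= 814.925 MJ


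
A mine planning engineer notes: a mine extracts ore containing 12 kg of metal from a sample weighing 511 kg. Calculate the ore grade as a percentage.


2.3483%

Ore grade = (metal mass / ore mass) * 100
= (12 / 511) * 100
= 0.02348336595 * 100
= 2.3483%


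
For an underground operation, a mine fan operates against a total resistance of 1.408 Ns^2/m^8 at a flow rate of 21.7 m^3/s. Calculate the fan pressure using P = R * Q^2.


663.0131 Pa

Compute Q^2:
Q^2 = 21.7^2 = 470.89
Compute pressure:
P = R * Q^2 = 1.408 * 470.89
= 663.0131 Pa


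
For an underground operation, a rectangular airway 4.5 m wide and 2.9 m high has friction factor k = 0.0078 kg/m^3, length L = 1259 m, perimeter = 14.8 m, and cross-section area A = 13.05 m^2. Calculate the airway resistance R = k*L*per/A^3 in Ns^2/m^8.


0.0654 Ns^2/m^8

Compute the numerator:
k * L * per = 0.0078 * 1259 * 14.8
= 145.33896
Compute the denominator:
A^3 = 13.05^3 = 2222.447625
Resistance:
R = 145.33896 / 2222.447625
= 0.0654 Ns^2/m^8


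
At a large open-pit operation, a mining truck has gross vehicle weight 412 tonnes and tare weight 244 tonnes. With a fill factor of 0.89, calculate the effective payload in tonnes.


Maximum payload = gross - tare
= 412 - 244 = 168 tonnes
Effective payload = max payload * fill factor
= 168 * 0.89
= 149.52 tonnes

149.52 tonnes


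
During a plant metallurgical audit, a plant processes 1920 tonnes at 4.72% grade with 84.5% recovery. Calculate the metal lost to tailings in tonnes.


Total metal in feed:
= 1920 * 4.72 / 100 = 90.624 tonnes
Metal recovered:
= 90.624 * 84.5 / 100 = 76.57728 tonnes
Metal lost to tailings:
= 90.624 - 76.57728
= 14.0467 tonnes

14.0467 tonnes


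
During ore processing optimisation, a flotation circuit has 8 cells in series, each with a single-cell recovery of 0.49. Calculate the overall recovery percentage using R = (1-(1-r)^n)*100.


99.5423%

Complement of single-cell recovery:
1 - r = 1 - 0.49 = 0.51
Raise to power n:
(1 - r)^8 = 0.51^8 = 0.004576794457
Overall recovery:
R = (1 - 0.004576794457) * 100
= 99.5423%


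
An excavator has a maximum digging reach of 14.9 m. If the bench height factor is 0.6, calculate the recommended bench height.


Bench height = reach * factor
= 14.9 * 0.6
= 8.94 m

8.94 m


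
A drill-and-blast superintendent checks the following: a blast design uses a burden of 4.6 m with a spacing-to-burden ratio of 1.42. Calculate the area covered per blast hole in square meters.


30.0472 m^2

First, find the spacing:
Spacing = burden * ratio = 4.6 * 1.42
= 6.532 m
Then, calculate the area:
Area = burden * spacing = 4.6 * 6.532
= 30.0472 m^2


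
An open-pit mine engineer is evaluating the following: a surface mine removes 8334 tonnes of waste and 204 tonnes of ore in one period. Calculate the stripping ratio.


40.8529

Stripping ratio = waste tonnage / ore tonnage
= 8334 / 204
= 40.8529


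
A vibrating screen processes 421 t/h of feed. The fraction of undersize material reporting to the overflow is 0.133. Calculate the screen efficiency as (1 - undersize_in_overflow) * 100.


Screen efficiency = (1 - fraction of undersize in overflow) * 100
= (1 - 0.133) * 100
= 0.867 * 100
= 86.7%

86.7%


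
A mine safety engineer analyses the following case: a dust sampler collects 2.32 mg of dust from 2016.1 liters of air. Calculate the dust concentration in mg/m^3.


1.1507 mg/m^3

Convert liters to m^3: 1 m^3 = 1000 L
Concentration = mass / volume * 1000
= 2.32 / 2016.1 * 1000
= 0.001150736571 * 1000
= 1.1507 mg/m^3


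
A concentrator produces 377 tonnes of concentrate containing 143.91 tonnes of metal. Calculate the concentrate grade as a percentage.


Grade = (metal in concentrate / concentrate mass) * 100
= (143.91 / 377) * 100
= 0.3817241379 * 100
= 38.1724%

38.1724%


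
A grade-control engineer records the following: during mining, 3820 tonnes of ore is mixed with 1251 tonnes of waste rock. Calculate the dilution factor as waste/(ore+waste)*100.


Total material = ore + waste
= 3820 + 1251 = 5071 tonnes
Dilution = waste / total * 100
= 1251 / 5071 * 100
= 0.246696904 * 100
= 24.6697%

24.6697%


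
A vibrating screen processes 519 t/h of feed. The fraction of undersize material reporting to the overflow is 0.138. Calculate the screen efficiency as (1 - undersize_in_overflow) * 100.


86.2%

Screen efficiency = (1 - fraction of undersize in overflow) * 100
= (1 - 0.138) * 100
= 0.862 * 100
= 86.2%


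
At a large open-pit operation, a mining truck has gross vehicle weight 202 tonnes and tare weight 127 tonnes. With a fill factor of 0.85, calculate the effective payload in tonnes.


Maximum payload = gross - tare
= 202 - 127 = 75 tonnes
Effective payload = max payload * fill factor
= 75 * 0.85
= 63.75 tonnes

63.75 tonnes


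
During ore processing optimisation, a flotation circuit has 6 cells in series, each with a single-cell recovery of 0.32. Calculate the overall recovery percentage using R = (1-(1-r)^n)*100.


90.1133%

Complement of single-cell recovery:
1 - r = 1 - 0.32 = 0.68
Raise to power n:
(1 - r)^6 = 0.68^6 = 0.09886748262
Overall recovery:
R = (1 - 0.09886748262) * 100
= 90.1133%


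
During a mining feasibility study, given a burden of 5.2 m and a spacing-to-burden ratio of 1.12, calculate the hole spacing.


Spacing = burden * ratio
= 5.2 * 1.12
= 5.824 m

5.824 m


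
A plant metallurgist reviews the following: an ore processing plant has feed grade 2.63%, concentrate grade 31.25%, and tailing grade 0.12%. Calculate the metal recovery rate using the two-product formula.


95.8052%

Using the two-product formula:
R = 100 * c * (f - t) / (f * (c - t))
Numerator = 100 * 31.25 * (2.63 - 0.12)
= 100 * 31.25 * 2.51
= 7843.75
Denominator = 2.63 * (31.25 - 0.12)
= 2.63 * 31.13
= 81.8719
R = 7843.75 / 81.8719
= 95.8052%


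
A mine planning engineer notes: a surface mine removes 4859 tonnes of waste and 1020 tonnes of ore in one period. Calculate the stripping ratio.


4.7637

Stripping ratio = waste tonnage / ore tonnage
= 4859 / 1020
= 4.7637


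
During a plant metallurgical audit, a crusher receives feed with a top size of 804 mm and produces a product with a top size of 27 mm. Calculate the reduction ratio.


29.7778

Reduction ratio = feed size / product size
= 804 / 27
= 29.7778


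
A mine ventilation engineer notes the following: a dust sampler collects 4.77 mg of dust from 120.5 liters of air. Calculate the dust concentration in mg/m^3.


Convert liters to m^3: 1 m^3 = 1000 L
Concentration = mass / volume * 1000
= 4.77 / 120.5 * 1000
= 0.03958506224 * 1000
= 39.5851 mg/m^3

39.5851 mg/m^3


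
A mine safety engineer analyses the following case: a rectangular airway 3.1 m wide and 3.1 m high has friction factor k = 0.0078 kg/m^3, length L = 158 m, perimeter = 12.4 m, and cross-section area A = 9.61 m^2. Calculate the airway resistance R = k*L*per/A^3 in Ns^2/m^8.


Compute the numerator:
k * L * per = 0.0078 * 158 * 12.4
= 15.28176
Compute the denominator:
A^3 = 9.61^3 = 887.503681
Resistance:
R = 15.28176 / 887.503681
= 0.0172 Ns^2/m^8

0.0172 Ns^2/m^8


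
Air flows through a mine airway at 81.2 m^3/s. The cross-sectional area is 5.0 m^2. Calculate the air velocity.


16.24 m/s

Velocity = flow rate / cross-sectional area
= 81.2 / 5.0
= 16.24 m/s


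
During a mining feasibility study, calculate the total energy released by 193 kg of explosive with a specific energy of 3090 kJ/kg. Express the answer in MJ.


596.37 MJ

Energy = mass * specific_energy / 1000
= 193 * 3090 / 1000
= 596370 / 1000
= 596.37 MJ


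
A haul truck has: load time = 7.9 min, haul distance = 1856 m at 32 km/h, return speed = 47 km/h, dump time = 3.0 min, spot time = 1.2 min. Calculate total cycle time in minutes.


17.9494 min

Convert haul speed to m/min: 32 * 1000/60 = 533.3333333 m/min
Haul time = 1856 / 533.3333333 = 3.48 min
Convert return speed to m/min: 47 * 1000/60 = 783.3333333 m/min
Return time = 1856 / 783.3333333 = 2.369361702 min
Total cycle time:
= 7.9 + 3.48 + 3.0 + 2.369361702 + 1.2
= 17.9494 min


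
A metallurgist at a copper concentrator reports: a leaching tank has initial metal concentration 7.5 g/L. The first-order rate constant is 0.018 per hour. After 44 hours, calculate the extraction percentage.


54.7062%

Compute the exponent:
-k * t = -0.018 * 44 = -0.792
Remaining concentration:
C = 7.5 * exp(-0.792)
= 7.5 * 0.4529380128
= 3.397035096 g/L
Extracted = 7.5 - 3.397035096 = 4.102964904 g/L
Extraction % = 4.102964904 / 7.5 * 100
= 54.7062%


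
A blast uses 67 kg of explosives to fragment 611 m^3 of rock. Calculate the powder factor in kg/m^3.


Powder factor = explosive mass / rock volume
= 67 / 611
= 0.1097 kg/m^3

0.1097 kg/m^3


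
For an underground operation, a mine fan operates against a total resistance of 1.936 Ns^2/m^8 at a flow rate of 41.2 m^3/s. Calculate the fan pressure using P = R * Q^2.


Compute Q^2:
Q^2 = 41.2^2 = 1697.44
Compute pressure:
P = R * Q^2 = 1.936 * 1697.44
= 3286.2438 Pa

3286.2438 Pa


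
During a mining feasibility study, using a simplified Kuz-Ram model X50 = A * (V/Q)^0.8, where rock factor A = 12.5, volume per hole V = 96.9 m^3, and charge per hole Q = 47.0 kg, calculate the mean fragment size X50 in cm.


Compute V/Q:
V/Q = 96.9 / 47.0 = 2.061702128
Raise to the power 0.8:
(V/Q)^0.8 = 2.061702128^0.8 = 1.78394202
Multiply by A:
X50 = 12.5 * 1.78394202
= 22.2993 cm

22.2993 cm


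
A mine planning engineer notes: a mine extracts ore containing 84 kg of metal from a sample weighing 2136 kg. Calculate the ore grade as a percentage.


3.9326%

Ore grade = (metal mass / ore mass) * 100
= (84 / 2136) * 100
= 0.0393258427 * 100
= 3.9326%


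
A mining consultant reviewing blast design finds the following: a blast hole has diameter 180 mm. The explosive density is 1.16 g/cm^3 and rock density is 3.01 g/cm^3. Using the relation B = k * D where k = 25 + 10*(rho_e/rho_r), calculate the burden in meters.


First, compute k:
rho_e / rho_r = 1.16 / 3.01 = 0.3853820598
k = 25 + 10 * 0.3853820598 = 28.8538206
Then, compute burden:
B = k * D / 1000 = 28.8538206 * 180 / 1000
= 5193.687708 / 1000
= 5.1937 m

5.1937 m


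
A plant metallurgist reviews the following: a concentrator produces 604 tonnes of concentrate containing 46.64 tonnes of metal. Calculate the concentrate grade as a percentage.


7.7219%

Grade = (metal in concentrate / concentrate mass) * 100
= (46.64 / 604) * 100
= 0.07721854305 * 100
= 7.7219%


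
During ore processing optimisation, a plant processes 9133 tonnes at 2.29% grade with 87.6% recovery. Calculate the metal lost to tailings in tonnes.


25.9341 tonnes

Total metal in feed:
= 9133 * 2.29 / 100 = 209.1457 tonnes
Metal recovered:
= 209.1457 * 87.6 / 100 = 183.2116332 tonnes
Metal lost to tailings:
= 209.1457 - 183.2116332
= 25.9341 tonnes


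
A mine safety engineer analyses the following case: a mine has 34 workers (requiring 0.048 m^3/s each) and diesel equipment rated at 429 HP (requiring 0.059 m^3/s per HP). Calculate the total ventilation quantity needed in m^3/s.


26.943 m^3/s

Airflow for workers:
Q_people = 34 * 0.048 = 1.632 m^3/s
Airflow for diesel equipment:
Q_diesel = 429 * 0.059 = 25.311 m^3/s
Total ventilation:
Q_total = 1.632 + 25.311
= 26.943 m^3/s


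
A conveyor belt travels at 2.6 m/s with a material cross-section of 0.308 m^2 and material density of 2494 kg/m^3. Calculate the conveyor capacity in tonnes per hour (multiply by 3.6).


Volumetric flow = speed * area
= 2.6 * 0.308 = 0.8008 m^3/s
Mass flow = volumetric * density
= 0.8008 * 2494 = 1997.1952 kg/s
Convert to t/h: multiply by 3.6
Capacity = 1997.1952 * 3.6
= 7189.9027 t/h

7189.9027 t/h


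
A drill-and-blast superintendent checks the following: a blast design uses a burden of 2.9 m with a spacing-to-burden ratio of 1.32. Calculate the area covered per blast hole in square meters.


First, find the spacing:
Spacing = burden * ratio = 2.9 * 1.32
= 3.828 m
Then, calculate the area:
Area = burden * spacing = 2.9 * 3.828
= 11.1012 m^2

11.1012 m^2


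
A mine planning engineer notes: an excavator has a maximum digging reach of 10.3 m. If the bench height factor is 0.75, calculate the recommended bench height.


Bench height = reach * factor
= 10.3 * 0.75
= 7.725 m

7.725 m


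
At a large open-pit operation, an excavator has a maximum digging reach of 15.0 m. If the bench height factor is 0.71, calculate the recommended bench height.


Bench height = reach * factor
= 15.0 * 0.71
= 10.65 m

10.65 m


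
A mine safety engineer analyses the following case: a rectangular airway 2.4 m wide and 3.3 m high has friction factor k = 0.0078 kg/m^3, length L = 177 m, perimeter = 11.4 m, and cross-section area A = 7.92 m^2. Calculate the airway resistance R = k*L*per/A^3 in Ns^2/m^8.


Compute the numerator:
k * L * per = 0.0078 * 177 * 11.4
= 15.73884
Compute the denominator:
A^3 = 7.92^3 = 496.793088
Resistance:
R = 15.73884 / 496.793088
= 0.0317 Ns^2/m^8

0.0317 Ns^2/m^8


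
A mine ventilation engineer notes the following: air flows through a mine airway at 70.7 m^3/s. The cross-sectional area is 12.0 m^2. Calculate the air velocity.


5.8917 m/s

Velocity = flow rate / cross-sectional area
= 70.7 / 12.0
= 5.8917 m/s


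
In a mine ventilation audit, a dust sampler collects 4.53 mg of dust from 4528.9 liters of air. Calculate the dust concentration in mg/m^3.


1.0002 mg/m^3

Convert liters to m^3: 1 m^3 = 1000 L
Concentration = mass / volume * 1000
= 4.53 / 4528.9 * 1000
= 0.001000242885 * 1000
= 1.0002 mg/m^3


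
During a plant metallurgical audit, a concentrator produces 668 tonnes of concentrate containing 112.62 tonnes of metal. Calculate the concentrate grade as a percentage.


Grade = (metal in concentrate / concentrate mass) * 100
= (112.62 / 668) * 100
= 0.1685928144 * 100
= 16.8593%

16.8593%


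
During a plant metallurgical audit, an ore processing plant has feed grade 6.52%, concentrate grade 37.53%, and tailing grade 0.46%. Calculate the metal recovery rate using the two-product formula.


94.0981%

Using the two-product formula:
R = 100 * c * (f - t) / (f * (c - t))
Numerator = 100 * 37.53 * (6.52 - 0.46)
= 100 * 37.53 * 6.06
= 22743.18
Denominator = 6.52 * (37.53 - 0.46)
= 6.52 * 37.07
= 241.6964
R = 22743.18 / 241.6964
= 94.0981%


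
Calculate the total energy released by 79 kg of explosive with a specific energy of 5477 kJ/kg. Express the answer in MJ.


Energy = mass * specific_energy / 1000
= 79 * 5477 / 1000
= 432683 / 1000
= 432.683 MJ

432.683 MJ


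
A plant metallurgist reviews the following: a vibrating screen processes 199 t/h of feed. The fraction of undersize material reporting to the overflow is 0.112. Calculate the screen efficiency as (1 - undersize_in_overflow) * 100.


Screen efficiency = (1 - fraction of undersize in overflow) * 100
= (1 - 0.112) * 100
= 0.888 * 100
= 88.8%

88.8%


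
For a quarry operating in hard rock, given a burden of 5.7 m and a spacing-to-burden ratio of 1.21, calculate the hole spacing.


Spacing = burden * ratio
= 5.7 * 1.21
= 6.897 m

6.897 m


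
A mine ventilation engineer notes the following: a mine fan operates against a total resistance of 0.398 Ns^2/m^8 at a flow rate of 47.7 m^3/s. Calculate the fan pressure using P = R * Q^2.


Compute Q^2:
Q^2 = 47.7^2 = 2275.29
Compute pressure:
P = R * Q^2 = 0.398 * 2275.29
= 905.5654 Pa

905.5654 Pa


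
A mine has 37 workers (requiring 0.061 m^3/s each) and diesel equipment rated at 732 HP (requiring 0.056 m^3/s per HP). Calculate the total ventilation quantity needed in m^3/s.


43.249 m^3/s

Airflow for workers:
Q_people = 37 * 0.061 = 2.257 m^3/s
Airflow for diesel equipment:
Q_diesel = 732 * 0.056 = 40.992 m^3/s
Total ventilation:
Q_total = 2.257 + 40.992
= 43.249 m^3/s


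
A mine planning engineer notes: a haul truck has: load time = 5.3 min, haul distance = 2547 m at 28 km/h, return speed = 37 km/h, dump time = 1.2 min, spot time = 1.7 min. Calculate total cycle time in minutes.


Convert haul speed to m/min: 28 * 1000/60 = 466.6666667 m/min
Haul time = 2547 / 466.6666667 = 5.457857143 min
Convert return speed to m/min: 37 * 1000/60 = 616.6666667 m/min
Return time = 2547 / 616.6666667 = 4.13027027 min
Total cycle time:
= 5.3 + 5.457857143 + 1.2 + 4.13027027 + 1.7
= 17.7881 min

17.7881 min


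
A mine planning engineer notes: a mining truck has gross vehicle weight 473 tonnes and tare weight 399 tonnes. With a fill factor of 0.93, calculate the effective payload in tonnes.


68.82 tonnes

Maximum payload = gross - tare
= 473 - 399 = 74 tonnes
Effective payload = max payload * fill factor
= 74 * 0.93
= 68.82 tonnes


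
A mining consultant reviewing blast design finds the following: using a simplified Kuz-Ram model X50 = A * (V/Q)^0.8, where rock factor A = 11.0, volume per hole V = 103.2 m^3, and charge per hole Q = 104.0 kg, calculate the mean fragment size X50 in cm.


Compute V/Q:
V/Q = 103.2 / 104.0 = 0.9923076923
Raise to the power 0.8:
(V/Q)^0.8 = 0.9923076923^0.8 = 0.9938414055
Multiply by A:
X50 = 11.0 * 0.9938414055
= 10.9323 cm

10.9323 cm


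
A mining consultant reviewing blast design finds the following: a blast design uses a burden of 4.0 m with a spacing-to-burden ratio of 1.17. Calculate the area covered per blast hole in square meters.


18.72 m^2

First, find the spacing:
Spacing = burden * ratio = 4.0 * 1.17
= 4.68 m
Then, calculate the area:
Area = burden * spacing = 4.0 * 4.68
= 18.72 m^2


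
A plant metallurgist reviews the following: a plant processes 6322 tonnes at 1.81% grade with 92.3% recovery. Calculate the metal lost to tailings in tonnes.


8.811 tonnes

Total metal in feed:
= 6322 * 1.81 / 100 = 114.4282 tonnes
Metal recovered:
= 114.4282 * 92.3 / 100 = 105.6172286 tonnes
Metal lost to tailings:
= 114.4282 - 105.6172286
= 8.811 tonnes


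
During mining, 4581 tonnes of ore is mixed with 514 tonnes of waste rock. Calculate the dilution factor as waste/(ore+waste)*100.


10.0883%

Total material = ore + waste
= 4581 + 514 = 5095 tonnes
Dilution = waste / total * 100
= 514 / 5095 * 100
= 0.1008832188 * 100
= 10.0883%


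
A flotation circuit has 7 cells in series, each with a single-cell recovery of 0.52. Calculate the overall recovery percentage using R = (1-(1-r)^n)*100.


99.4129%

Complement of single-cell recovery:
1 - r = 1 - 0.52 = 0.48
Raise to power n:
(1 - r)^7 = 0.48^7 = 0.005870683423
Overall recovery:
R = (1 - 0.005870683423) * 100
= 99.4129%


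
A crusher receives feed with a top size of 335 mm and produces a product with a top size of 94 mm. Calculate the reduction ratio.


Reduction ratio = feed size / product size
= 335 / 94
= 3.5638

3.5638


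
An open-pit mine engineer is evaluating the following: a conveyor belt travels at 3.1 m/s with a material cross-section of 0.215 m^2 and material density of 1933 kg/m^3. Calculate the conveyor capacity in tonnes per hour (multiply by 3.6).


Volumetric flow = speed * area
= 3.1 * 0.215 = 0.6665 m^3/s
Mass flow = volumetric * density
= 0.6665 * 1933 = 1288.3445 kg/s
Convert to t/h: multiply by 3.6
Capacity = 1288.3445 * 3.6
= 4638.0402 t/h

4638.0402 t/h


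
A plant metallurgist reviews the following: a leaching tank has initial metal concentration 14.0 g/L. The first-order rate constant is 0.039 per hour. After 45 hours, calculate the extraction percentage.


Compute the exponent:
-k * t = -0.039 * 45 = -1.755
Remaining concentration:
C = 14.0 * exp(-1.755)
= 14.0 * 0.1729072423
= 2.420701392 g/L
Extracted = 14.0 - 2.420701392 = 11.57929861 g/L
Extraction % = 11.57929861 / 14.0 * 100
= 82.7093%

82.7093%


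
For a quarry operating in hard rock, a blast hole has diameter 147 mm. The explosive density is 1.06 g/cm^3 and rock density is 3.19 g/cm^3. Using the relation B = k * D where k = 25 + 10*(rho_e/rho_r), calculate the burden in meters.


First, compute k:
rho_e / rho_r = 1.06 / 3.19 = 0.3322884013
k = 25 + 10 * 0.3322884013 = 28.32288401
Then, compute burden:
B = k * D / 1000 = 28.32288401 * 147 / 1000
= 4163.46395 / 1000
= 4.1635 m

4.1635 m


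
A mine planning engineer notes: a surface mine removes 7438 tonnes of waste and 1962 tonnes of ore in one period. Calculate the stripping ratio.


Stripping ratio = waste tonnage / ore tonnage
= 7438 / 1962
= 3.791

3.791


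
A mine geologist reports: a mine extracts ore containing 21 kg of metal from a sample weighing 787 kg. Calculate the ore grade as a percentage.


Ore grade = (metal mass / ore mass) * 100
= (21 / 787) * 100
= 0.02668360864 * 100
= 2.6684%

2.6684%


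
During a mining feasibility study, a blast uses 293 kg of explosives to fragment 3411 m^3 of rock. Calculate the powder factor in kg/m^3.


Powder factor = explosive mass / rock volume
= 293 / 3411
= 0.0859 kg/m^3

0.0859 kg/m^3


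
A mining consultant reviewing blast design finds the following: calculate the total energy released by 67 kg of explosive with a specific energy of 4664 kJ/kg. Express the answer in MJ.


Energy = mass * specific_energy / 1000
= 67 * 4664 / 1000
= 312488 / 1000
= 312.488 MJ

312.488 MJ


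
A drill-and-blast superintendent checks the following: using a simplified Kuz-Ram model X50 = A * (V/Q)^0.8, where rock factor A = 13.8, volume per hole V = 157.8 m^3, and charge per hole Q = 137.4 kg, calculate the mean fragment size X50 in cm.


15.4161 cm

Compute V/Q:
V/Q = 157.8 / 137.4 = 1.148471616
Raise to the power 0.8:
(V/Q)^0.8 = 1.148471616^0.8 = 1.117110703
Multiply by A:
X50 = 13.8 * 1.117110703
= 15.4161 cm


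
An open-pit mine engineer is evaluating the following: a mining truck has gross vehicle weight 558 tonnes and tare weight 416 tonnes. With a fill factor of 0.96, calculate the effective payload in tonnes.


136.32 tonnes

Maximum payload = gross - tare
= 558 - 416 = 142 tonnes
Effective payload = max payload * fill factor
= 142 * 0.96
= 136.32 tonnes


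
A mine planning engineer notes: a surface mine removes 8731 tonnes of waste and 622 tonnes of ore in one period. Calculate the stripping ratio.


14.037

Stripping ratio = waste tonnage / ore tonnage
= 8731 / 622
= 14.037


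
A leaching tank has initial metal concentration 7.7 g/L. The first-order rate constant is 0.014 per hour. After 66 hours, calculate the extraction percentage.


Compute the exponent:
-k * t = -0.014 * 66 = -0.924
Remaining concentration:
C = 7.7 * exp(-0.924)
= 7.7 * 0.3969281488
= 3.056346746 g/L
Extracted = 7.7 - 3.056346746 = 4.643653254 g/L
Extraction % = 4.643653254 / 7.7 * 100
= 60.3072%

60.3072%


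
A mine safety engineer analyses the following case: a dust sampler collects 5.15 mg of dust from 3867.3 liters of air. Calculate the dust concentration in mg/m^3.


1.3317 mg/m^3

Convert liters to m^3: 1 m^3 = 1000 L
Concentration = mass / volume * 1000
= 5.15 / 3867.3 * 1000
= 0.001331678432 * 1000
= 1.3317 mg/m^3


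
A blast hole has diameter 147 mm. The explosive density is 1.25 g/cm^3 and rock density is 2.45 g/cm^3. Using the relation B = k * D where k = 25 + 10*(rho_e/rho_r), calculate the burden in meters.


4.425 m

First, compute k:
rho_e / rho_r = 1.25 / 2.45 = 0.5102040816
k = 25 + 10 * 0.5102040816 = 30.10204082
Then, compute burden:
B = k * D / 1000 = 30.10204082 * 147 / 1000
= 4425 / 1000
= 4.425 m


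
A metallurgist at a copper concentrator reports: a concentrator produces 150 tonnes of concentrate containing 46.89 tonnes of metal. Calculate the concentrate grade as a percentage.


Grade = (metal in concentrate / concentrate mass) * 100
= (46.89 / 150) * 100
= 0.3126 * 100
= 31.26%

31.26%


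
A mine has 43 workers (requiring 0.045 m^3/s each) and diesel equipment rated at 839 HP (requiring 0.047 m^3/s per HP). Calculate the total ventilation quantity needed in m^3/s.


Airflow for workers:
Q_people = 43 * 0.045 = 1.935 m^3/s
Airflow for diesel equipment:
Q_diesel = 839 * 0.047 = 39.433 m^3/s
Total ventilation:
Q_total = 1.935 + 39.433
= 41.368 m^3/s

41.368 m^3/s


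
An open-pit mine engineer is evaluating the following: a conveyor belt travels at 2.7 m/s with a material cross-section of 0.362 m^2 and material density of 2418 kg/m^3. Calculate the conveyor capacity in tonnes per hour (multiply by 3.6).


8508.0715 t/h

Volumetric flow = speed * area
= 2.7 * 0.362 = 0.9774 m^3/s
Mass flow = volumetric * density
= 0.9774 * 2418 = 2363.3532 kg/s
Convert to t/h: multiply by 3.6
Capacity = 2363.3532 * 3.6
= 8508.0715 t/h


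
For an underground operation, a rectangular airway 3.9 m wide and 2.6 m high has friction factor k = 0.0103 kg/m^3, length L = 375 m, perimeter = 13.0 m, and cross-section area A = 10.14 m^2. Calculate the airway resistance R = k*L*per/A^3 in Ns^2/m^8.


0.0482 Ns^2/m^8

Compute the numerator:
k * L * per = 0.0103 * 375 * 13.0
= 50.2125
Compute the denominator:
A^3 = 10.14^3 = 1042.590744
Resistance:
R = 50.2125 / 1042.590744
= 0.0482 Ns^2/m^8


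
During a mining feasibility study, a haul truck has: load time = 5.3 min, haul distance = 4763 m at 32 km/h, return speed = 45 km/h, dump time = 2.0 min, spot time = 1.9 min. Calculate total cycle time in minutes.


24.4813 min

Convert haul speed to m/min: 32 * 1000/60 = 533.3333333 m/min
Haul time = 4763 / 533.3333333 = 8.930625 min
Convert return speed to m/min: 45 * 1000/60 = 750 m/min
Return time = 4763 / 750 = 6.350666667 min
Total cycle time:
= 5.3 + 8.930625 + 2.0 + 6.350666667 + 1.9
= 24.4813 min


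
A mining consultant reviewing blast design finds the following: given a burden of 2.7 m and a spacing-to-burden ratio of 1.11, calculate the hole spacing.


Spacing = burden * ratio
= 2.7 * 1.11
= 2.997 m

2.997 m


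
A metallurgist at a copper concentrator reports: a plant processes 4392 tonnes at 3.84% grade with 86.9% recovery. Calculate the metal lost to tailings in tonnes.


22.0935 tonnes

Total metal in feed:
= 4392 * 3.84 / 100 = 168.6528 tonnes
Metal recovered:
= 168.6528 * 86.9 / 100 = 146.5592832 tonnes
Metal lost to tailings:
= 168.6528 - 146.5592832
= 22.0935 tonnes


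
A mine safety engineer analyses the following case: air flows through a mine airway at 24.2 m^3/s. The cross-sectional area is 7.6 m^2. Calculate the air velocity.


3.1842 m/s

Velocity = flow rate / cross-sectional area
= 24.2 / 7.6
= 3.1842 m/s


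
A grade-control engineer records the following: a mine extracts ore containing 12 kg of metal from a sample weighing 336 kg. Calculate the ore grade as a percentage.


3.5714%

Ore grade = (metal mass / ore mass) * 100
= (12 / 336) * 100
= 0.03571428571 * 100
= 3.5714%


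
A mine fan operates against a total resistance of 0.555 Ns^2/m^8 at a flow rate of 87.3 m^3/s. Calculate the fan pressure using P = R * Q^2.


4229.816 Pa

Compute Q^2:
Q^2 = 87.3^2 = 7621.29
Compute pressure:
P = R * Q^2 = 0.555 * 7621.29
= 4229.816 Pa
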